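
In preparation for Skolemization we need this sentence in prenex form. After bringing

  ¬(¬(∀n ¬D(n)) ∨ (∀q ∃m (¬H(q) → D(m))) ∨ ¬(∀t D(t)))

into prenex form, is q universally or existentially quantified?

existential

Rewrite implications/biconditionals: A → B as ¬A ∨ B.
  ¬(¬(∀n ¬D(n)) ∨ (∀q ∃m (¬¬H(q) ∨ D(m))) ∨ ¬(∀t D(t)))
Drive negations inward (¬∀x A ≡ ∃x ¬A, ¬∃x A ≡ ∀x ¬A, De Morgan for ∧/∨):
  (∀n ¬D(n)) ∧ (∃q ∀m (¬H(q) ∧ ¬D(m))) ∧ (∀t D(t))
All bound variables are already distinct, so no renaming is needed.
Pull the quantifiers to the front (each side's bound variable is not free in the other side):
  ∀n ∃q ∀m ∀t (¬D(n) ∧ ¬H(q) ∧ ¬D(m) ∧ D(t))
The quantifier ∀q sits under an odd number of negations (counting the antecedent side of each →), so it flips to ∃q.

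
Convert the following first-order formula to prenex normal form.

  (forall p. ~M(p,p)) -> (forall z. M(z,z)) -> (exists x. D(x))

exists p. exists z. exists x. (M(p,p) | ~M(z,z) | D(x))

First replace A → B with ¬A ∨ B.
  ~(forall p. ~M(p,p)) | ~(forall z. M(z,z)) | (exists x. D(x))
Drive negations inward (¬∀x A ≡ ∃x ¬A, ¬∃x A ≡ ∀x ¬A, De Morgan for ∧/∨):
  (exists p. M(p,p)) | (exists z. ~M(z,z)) | (exists x. D(x))
All bound variables are already distinct, so no renaming is needed.
Pull the quantifiers to the front (each side's bound variable is not free in the other side):
  exists p. exists z. exists x. (M(p,p) | ~M(z,z) | D(x))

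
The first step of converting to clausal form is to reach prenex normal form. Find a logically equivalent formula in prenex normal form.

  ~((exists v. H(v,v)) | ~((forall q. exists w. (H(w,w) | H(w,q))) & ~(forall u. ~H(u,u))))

forall v. forall q. exists w. exists u. (~H(v,v) & (H(w,w) | H(w,q)) & H(u,u))

Push ¬ through the quantifiers and connectives to reach negation normal form:
  (forall v. ~H(v,v)) & (forall q. exists w. (H(w,w) | H(w,q))) & (exists u. H(u,u))
Finally move all quantifiers to the prefix:
  forall v. forall q. exists w. exists u. (~H(v,v) & (H(w,w) | H(w,q)) & H(u,u))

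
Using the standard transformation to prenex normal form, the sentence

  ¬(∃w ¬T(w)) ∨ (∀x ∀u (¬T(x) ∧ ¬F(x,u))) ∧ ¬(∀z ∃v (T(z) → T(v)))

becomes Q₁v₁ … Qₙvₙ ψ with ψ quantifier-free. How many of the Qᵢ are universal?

4

First replace A → B with ¬A ∨ B.
  ¬(∃w ¬T(w)) ∨ (∀x ∀u (¬T(x) ∧ ¬F(x,u))) ∧ ¬(∀z ∃v (¬T(z) ∨ T(v)))
Move each ¬ inward, flipping quantifiers it crosses:
  (∀w T(w)) ∨ (∀x ∀u (¬T(x) ∧ ¬F(x,u))) ∧ (∃z ∀v (T(z) ∧ ¬T(v)))
All bound variables are already distinct, so no renaming is needed.
Pull the quantifiers to the front (each side's bound variable is not free in the other side):
  ∀w ∀x ∀u ∃z ∀v (T(w) ∨ ¬T(x) ∧ ¬F(x,u) ∧ T(z) ∧ ¬T(v))
The prefix is ∀w ∀x ∀u ∃z ∀v: 4 universal, 1 existential.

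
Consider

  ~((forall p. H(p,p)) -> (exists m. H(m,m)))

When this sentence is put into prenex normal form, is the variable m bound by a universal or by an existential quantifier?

universal

Eliminate → and ↔ using ¬ and ∨.
  ~(~(forall p. H(p,p)) | (exists m. H(m,m)))
Push ¬ through the quantifiers and connectives to reach negation normal form:
  (forall p. H(p,p)) & (forall m. ~H(m,m))
Extract every quantifier outward, since the variables are now distinct and don't occur free across branches:
  forall p. forall m. (H(p,p) & ~H(m,m))
The quantifier exists m sits under an odd number of negations (counting the antecedent side of each →), so it flips to forall m.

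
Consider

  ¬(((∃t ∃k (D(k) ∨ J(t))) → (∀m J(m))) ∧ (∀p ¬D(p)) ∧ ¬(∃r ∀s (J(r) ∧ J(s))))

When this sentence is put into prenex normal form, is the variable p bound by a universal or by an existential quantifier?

Eliminate → and ↔ using ¬ and ∨.
  ¬((¬(∃t ∃k (D(k) ∨ J(t))) ∨ (∀m J(m))) ∧ (∀p ¬D(p)) ∧ ¬(∃r ∀s (J(r) ∧ J(s))))
Drive negations inward (¬∀x A ≡ ∃x ¬A, ¬∃x A ≡ ∀x ¬A, De Morgan for ∧/∨):
  (∃t ∃k (D(k) ∨ J(t))) ∧ (∃m ¬J(m)) ∨ (∃p D(p)) ∨ (∃r ∀s (J(r) ∧ J(s)))
Extract every quantifier outward, since the variables are now distinct and don't occur free across branches:
  ∃t ∃k ∃m ∃p ∃r ∀s ((D(k) ∨ J(t)) ∧ ¬J(m) ∨ D(p) ∨ J(r) ∧ J(s))
The quantifier ∀p sits under an odd number of negations (counting the antecedent side of each →), so it flips to ∃p.

existential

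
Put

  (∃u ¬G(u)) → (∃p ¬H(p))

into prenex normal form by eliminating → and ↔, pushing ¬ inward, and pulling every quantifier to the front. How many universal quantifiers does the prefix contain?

1

First replace A → B with ¬A ∨ B.
  ¬(∃u ¬G(u)) ∨ (∃p ¬H(p))
Move each ¬ inward, flipping quantifiers it crosses:
  (∀u G(u)) ∨ (∃p ¬H(p))
Extract every quantifier outward, since the variables are now distinct and don't occur free across branches:
  ∀u ∃p (G(u) ∨ ¬H(p))
The prefix is ∀u ∃p: 1 universal, 1 existential.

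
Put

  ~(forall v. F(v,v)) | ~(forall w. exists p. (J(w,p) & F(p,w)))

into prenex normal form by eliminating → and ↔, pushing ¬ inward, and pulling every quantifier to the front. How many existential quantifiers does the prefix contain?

Move each ¬ inward, flipping quantifiers it crosses:
  (exists v. ~F(v,v)) | (exists w. forall p. (~J(w,p) | ~F(p,w)))
Extract every quantifier outward, since the variables are now distinct and don't occur free across branches:
  exists v. exists w. forall p. (~F(v,v) | ~J(w,p) | ~F(p,w))
The prefix is exists v exists w forall p: 1 universal, 2 existential.

2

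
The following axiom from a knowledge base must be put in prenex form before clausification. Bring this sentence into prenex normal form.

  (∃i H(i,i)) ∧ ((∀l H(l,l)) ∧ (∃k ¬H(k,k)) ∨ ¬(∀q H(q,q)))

∃i ∀l ∃k ∃q (H(i,i) ∧ (H(l,l) ∧ ¬H(k,k) ∨ ¬H(q,q)))

Drive negations inward (¬∀x A ≡ ∃x ¬A, ¬∃x A ≡ ∀x ¬A, De Morgan for ∧/∨):
  (∃i H(i,i)) ∧ ((∀l H(l,l)) ∧ (∃k ¬H(k,k)) ∨ (∃q ¬H(q,q)))
All bound variables are already distinct, so no renaming is needed.
Pull the quantifiers to the front (each side's bound variable is not free in the other side):
  ∃i ∀l ∃k ∃q (H(i,i) ∧ (H(l,l) ∧ ¬H(k,k) ∨ ¬H(q,q)))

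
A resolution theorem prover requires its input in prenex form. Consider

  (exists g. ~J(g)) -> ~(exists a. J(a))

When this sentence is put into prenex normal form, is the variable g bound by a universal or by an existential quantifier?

Eliminate → and ↔ using ¬ and ∨.
  ~(exists g. ~J(g)) | ~(exists a. J(a))
Drive negations inward (¬∀x A ≡ ∃x ¬A, ¬∃x A ≡ ∀x ¬A, De Morgan for ∧/∨):
  (forall g. J(g)) | (forall a. ~J(a))
All bound variables are already distinct, so no renaming is needed.
Finally move all quantifiers to the prefix:
  forall g. forall a. (J(g) | ~J(a))
The quantifier exists g sits under an odd number of negations (counting the antecedent side of each →), so it flips to forall g.

universal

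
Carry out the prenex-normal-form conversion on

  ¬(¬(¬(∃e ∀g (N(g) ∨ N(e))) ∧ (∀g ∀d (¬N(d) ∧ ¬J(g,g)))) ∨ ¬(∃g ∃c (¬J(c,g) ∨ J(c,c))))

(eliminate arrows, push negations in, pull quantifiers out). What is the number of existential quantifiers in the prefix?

3

Push ¬ through the quantifiers and connectives to reach negation normal form:
  (∀e ∃g (¬N(g) ∧ ¬N(e))) ∧ (∀g ∀d (¬N(d) ∧ ¬J(g,g))) ∧ (∃g ∃c (¬J(c,g) ∨ J(c,c)))
Give each quantifier a distinct variable: g↦a, g↦u.
  (∀e ∃g (¬N(g) ∧ ¬N(e))) ∧ (∀a ∀d (¬N(d) ∧ ¬J(a,a))) ∧ (∃u ∃c (¬J(c,u) ∨ J(c,c)))
Extract every quantifier outward, since the variables are now distinct and don't occur free across branches:
  ∀e ∃g ∀a ∀d ∃u ∃c (¬N(g) ∧ ¬N(e) ∧ ¬N(d) ∧ ¬J(a,a) ∧ (¬J(c,u) ∨ J(c,c)))
The prefix is ∀e ∃g ∀a ∀d ∃u ∃c: 3 universal, 3 existential.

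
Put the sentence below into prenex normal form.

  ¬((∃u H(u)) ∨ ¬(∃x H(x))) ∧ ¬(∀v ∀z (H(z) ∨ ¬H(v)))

∀u ∃x ∃v ∃z (¬H(u) ∧ H(x) ∧ ¬H(z) ∧ H(v))

Push ¬ through the quantifiers and connectives to reach negation normal form:
  (∀u ¬H(u)) ∧ (∃x H(x)) ∧ (∃v ∃z (¬H(z) ∧ H(v)))
Finally move all quantifiers to the prefix:
  ∀u ∃x ∃v ∃z (¬H(u) ∧ H(x) ∧ ¬H(z) ∧ H(v))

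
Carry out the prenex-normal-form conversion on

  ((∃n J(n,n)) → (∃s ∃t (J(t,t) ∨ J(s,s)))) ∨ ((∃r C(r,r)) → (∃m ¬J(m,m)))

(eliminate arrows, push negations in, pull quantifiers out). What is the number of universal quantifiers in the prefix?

2

Eliminate → and ↔ using ¬ and ∨.
  ¬(∃n J(n,n)) ∨ (∃s ∃t (J(t,t) ∨ J(s,s))) ∨ ¬(∃r C(r,r)) ∨ (∃m ¬J(m,m))
Move each ¬ inward, flipping quantifiers it crosses:
  (∀n ¬J(n,n)) ∨ (∃s ∃t (J(t,t) ∨ J(s,s))) ∨ (∀r ¬C(r,r)) ∨ (∃m ¬J(m,m))
Finally move all quantifiers to the prefix:
  ∀n ∃s ∃t ∀r ∃m (¬J(n,n) ∨ J(t,t) ∨ J(s,s) ∨ ¬C(r,r) ∨ ¬J(m,m))
The prefix is ∀n ∃s ∃t ∀r ∃m: 2 universal, 3 existential.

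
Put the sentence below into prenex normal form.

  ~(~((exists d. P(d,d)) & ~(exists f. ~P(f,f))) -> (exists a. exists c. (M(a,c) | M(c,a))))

forall d. exists f. forall a. forall c. ((~P(d,d) | ~P(f,f)) & ~M(a,c) & ~M(c,a))

First replace A → B with ¬A ∨ B.
  ~(~~((exists d. P(d,d)) & ~(exists f. ~P(f,f))) | (exists a. exists c. (M(a,c) | M(c,a))))
Move each ¬ inward, flipping quantifiers it crosses:
  ((forall d. ~P(d,d)) | (exists f. ~P(f,f))) & (forall a. forall c. (~M(a,c) & ~M(c,a)))
All bound variables are already distinct, so no renaming is needed.
Pull the quantifiers to the front (each side's bound variable is not free in the other side):
  forall d. exists f. forall a. forall c. ((~P(d,d) | ~P(f,f)) & ~M(a,c) & ~M(c,a))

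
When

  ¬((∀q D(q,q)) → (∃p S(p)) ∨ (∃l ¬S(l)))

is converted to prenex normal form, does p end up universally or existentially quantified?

universal

First replace A → B with ¬A ∨ B.
  ¬(¬(∀q D(q,q)) ∨ (∃p S(p)) ∨ (∃l ¬S(l)))
Drive negations inward (¬∀x A ≡ ∃x ¬A, ¬∃x A ≡ ∀x ¬A, De Morgan for ∧/∨):
  (∀q D(q,q)) ∧ (∀p ¬S(p)) ∧ (∀l S(l))
Finally move all quantifiers to the prefix:
  ∀q ∀p ∀l (D(q,q) ∧ ¬S(p) ∧ S(l))
The quantifier ∃p sits under an odd number of negations (counting the antecedent side of each →), so it flips to ∀p.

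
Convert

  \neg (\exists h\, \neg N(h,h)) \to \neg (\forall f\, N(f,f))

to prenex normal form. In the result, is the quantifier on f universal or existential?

existential

First replace A → B with ¬A ∨ B.
  \neg \neg (\exists h\, \neg N(h,h)) \lor \neg (\forall f\, N(f,f))
Push ¬ through the quantifiers and connectives to reach negation normal form:
  (\exists h\, \neg N(h,h)) \lor (\exists f\, \neg N(f,f))
All bound variables are already distinct, so no renaming is needed.
Extract every quantifier outward, since the variables are now distinct and don't occur free across branches:
  \exists h\, \exists f\, (\neg N(h,h) \lor \neg N(f,f))
The quantifier \forall f sits under an odd number of negations (counting the antecedent side of each →), so it flips to \exists f.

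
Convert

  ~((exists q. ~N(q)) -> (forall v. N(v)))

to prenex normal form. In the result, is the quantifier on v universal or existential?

Eliminate → and ↔ using ¬ and ∨.
  ~(~(exists q. ~N(q)) | (forall v. N(v)))
Drive negations inward (¬∀x A ≡ ∃x ¬A, ¬∃x A ≡ ∀x ¬A, De Morgan for ∧/∨):
  (exists q. ~N(q)) & (exists v. ~N(v))
All bound variables are already distinct, so no renaming is needed.
Finally move all quantifiers to the prefix:
  exists q. exists v. (~N(q) & ~N(v))
The quantifier forall v sits under an odd number of negations (counting the antecedent side of each →), so it flips to exists v.

existential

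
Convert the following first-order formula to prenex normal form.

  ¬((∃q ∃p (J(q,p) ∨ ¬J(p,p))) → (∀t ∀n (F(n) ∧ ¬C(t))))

Rewrite implications/biconditionals: A → B as ¬A ∨ B.
  ¬(¬(∃q ∃p (J(q,p) ∨ ¬J(p,p))) ∨ (∀t ∀n (F(n) ∧ ¬C(t))))
Push ¬ through the quantifiers and connectives to reach negation normal form:
  (∃q ∃p (J(q,p) ∨ ¬J(p,p))) ∧ (∃t ∃n (¬F(n) ∨ C(t)))
All bound variables are already distinct, so no renaming is needed.
Pull the quantifiers to the front (each side's bound variable is not free in the other side):
  ∃q ∃p ∃t ∃n ((J(q,p) ∨ ¬J(p,p)) ∧ (¬F(n) ∨ C(t)))

∃q ∃p ∃t ∃n ((J(q,p) ∨ ¬J(p,p)) ∧ (¬F(n) ∨ C(t)))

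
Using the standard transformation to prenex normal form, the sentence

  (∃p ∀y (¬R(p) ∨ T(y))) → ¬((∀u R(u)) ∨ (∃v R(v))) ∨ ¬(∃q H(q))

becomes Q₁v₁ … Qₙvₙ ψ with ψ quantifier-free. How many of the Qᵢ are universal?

First replace A → B with ¬A ∨ B.
  ¬(∃p ∀y (¬R(p) ∨ T(y))) ∨ ¬((∀u R(u)) ∨ (∃v R(v))) ∨ ¬(∃q H(q))
Push ¬ through the quantifiers and connectives to reach negation normal form:
  (∀p ∃y (R(p) ∧ ¬T(y))) ∨ (∃u ¬R(u)) ∧ (∀v ¬R(v)) ∨ (∀q ¬H(q))
All bound variables are already distinct, so no renaming is needed.
Finally move all quantifiers to the prefix:
  ∀p ∃y ∃u ∀v ∀q (R(p) ∧ ¬T(y) ∨ ¬R(u) ∧ ¬R(v) ∨ ¬H(q))
The prefix is ∀p ∃y ∃u ∀v ∀q: 3 universal, 2 existential.

3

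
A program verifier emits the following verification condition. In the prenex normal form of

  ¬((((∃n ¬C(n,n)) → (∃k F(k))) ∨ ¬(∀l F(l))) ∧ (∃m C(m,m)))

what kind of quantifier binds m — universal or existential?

First replace A → B with ¬A ∨ B.
  ¬((¬(∃n ¬C(n,n)) ∨ (∃k F(k)) ∨ ¬(∀l F(l))) ∧ (∃m C(m,m)))
Drive negations inward (¬∀x A ≡ ∃x ¬A, ¬∃x A ≡ ∀x ¬A, De Morgan for ∧/∨):
  (∃n ¬C(n,n)) ∧ (∀k ¬F(k)) ∧ (∀l F(l)) ∨ (∀m ¬C(m,m))
All bound variables are already distinct, so no renaming is needed.
Extract every quantifier outward, since the variables are now distinct and don't occur free across branches:
  ∃n ∀k ∀l ∀m (¬C(n,n) ∧ ¬F(k) ∧ F(l) ∨ ¬C(m,m))
The quantifier ∃m sits under an odd number of negations (counting the antecedent side of each →), so it flips to ∀m.

universal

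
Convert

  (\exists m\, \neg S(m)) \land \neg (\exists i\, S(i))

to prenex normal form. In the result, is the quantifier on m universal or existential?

Push ¬ through the quantifiers and connectives to reach negation normal form:
  (\exists m\, \neg S(m)) \land (\forall i\, \neg S(i))
Pull the quantifiers to the front (each side's bound variable is not free in the other side):
  \exists m\, \forall i\, (\neg S(m) \land \neg S(i))
The quantifier \exists m sits under an even number of negations, so it remains existential.

existential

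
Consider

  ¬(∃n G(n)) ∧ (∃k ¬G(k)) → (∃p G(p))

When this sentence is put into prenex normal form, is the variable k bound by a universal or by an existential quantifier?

universal

Rewrite implications/biconditionals: A → B as ¬A ∨ B.
  ¬(¬(∃n G(n)) ∧ (∃k ¬G(k))) ∨ (∃p G(p))
Push ¬ through the quantifiers and connectives to reach negation normal form:
  (∃n G(n)) ∨ (∀k G(k)) ∨ (∃p G(p))
Extract every quantifier outward, since the variables are now distinct and don't occur free across branches:
  ∃n ∀k ∃p (G(n) ∨ G(k) ∨ G(p))
The quantifier ∃k sits under an odd number of negations (counting the antecedent side of each →), so it flips to ∀k.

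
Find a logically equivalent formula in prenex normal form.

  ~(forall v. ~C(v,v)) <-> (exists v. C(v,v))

forall v. exists x1. forall w. exists a. ((~C(v,v) | C(x1,x1)) & (~C(w,w) | C(a,a)))

Eliminate → and ↔ using ¬ and ∨; A ↔ B as (¬A ∨ B) ∧ (¬B ∨ A).
  (~~(forall v. ~C(v,v)) | (exists v. C(v,v))) & (~(exists v. C(v,v)) | ~(forall v. ~C(v,v)))
Move each ¬ inward, flipping quantifiers it crosses:
  ((forall v. ~C(v,v)) | (exists v. C(v,v))) & ((forall v. ~C(v,v)) | (exists v. C(v,v)))
Standardize variables apart so no two quantifiers bind the same name: v↦x1, v↦w, v↦a.
  ((forall v. ~C(v,v)) | (exists x1. C(x1,x1))) & ((forall w. ~C(w,w)) | (exists a. C(a,a)))
Pull the quantifiers to the front (each side's bound variable is not free in the other side):
  forall v. exists x1. forall w. exists a. ((~C(v,v) | C(x1,x1)) & (~C(w,w) | C(a,a)))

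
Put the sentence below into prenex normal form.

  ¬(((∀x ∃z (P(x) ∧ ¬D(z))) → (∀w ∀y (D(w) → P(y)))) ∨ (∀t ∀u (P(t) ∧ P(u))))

First replace A → B with ¬A ∨ B.
  ¬(¬(∀x ∃z (P(x) ∧ ¬D(z))) ∨ (∀w ∀y (¬D(w) ∨ P(y))) ∨ (∀t ∀u (P(t) ∧ P(u))))
Push ¬ through the quantifiers and connectives to reach negation normal form:
  (∀x ∃z (P(x) ∧ ¬D(z))) ∧ (∃w ∃y (D(w) ∧ ¬P(y))) ∧ (∃t ∃u (¬P(t) ∨ ¬P(u)))
Finally move all quantifiers to the prefix:
  ∀x ∃z ∃w ∃y ∃t ∃u (P(x) ∧ ¬D(z) ∧ D(w) ∧ ¬P(y) ∧ (¬P(t) ∨ ¬P(u)))

∀x ∃z ∃w ∃y ∃t ∃u (P(x) ∧ ¬D(z) ∧ D(w) ∧ ¬P(y) ∧ (¬P(t) ∨ ¬P(u)))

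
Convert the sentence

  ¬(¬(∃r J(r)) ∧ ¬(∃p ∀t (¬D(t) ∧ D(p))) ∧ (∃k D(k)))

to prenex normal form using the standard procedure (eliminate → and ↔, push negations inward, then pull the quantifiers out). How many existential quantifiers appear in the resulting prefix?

Push ¬ through the quantifiers and connectives to reach negation normal form:
  (∃r J(r)) ∨ (∃p ∀t (¬D(t) ∧ D(p))) ∨ (∀k ¬D(k))
All bound variables are already distinct, so no renaming is needed.
Pull the quantifiers to the front (each side's bound variable is not free in the other side):
  ∃r ∃p ∀t ∀k (J(r) ∨ ¬D(t) ∧ D(p) ∨ ¬D(k))
The prefix is ∃r ∃p ∀t ∀k: 2 universal, 2 existential.

2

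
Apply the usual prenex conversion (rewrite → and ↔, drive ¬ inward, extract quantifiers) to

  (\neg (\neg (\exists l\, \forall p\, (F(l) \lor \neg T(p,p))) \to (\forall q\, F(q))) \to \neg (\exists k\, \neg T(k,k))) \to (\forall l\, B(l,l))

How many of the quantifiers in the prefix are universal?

First replace A → B with ¬A ∨ B.
  \neg (\neg \neg (\neg \neg (\exists l\, \forall p\, (F(l) \lor \neg T(p,p))) \lor (\forall q\, F(q))) \lor \neg (\exists k\, \neg T(k,k))) \lor (\forall l\, B(l,l))
Push ¬ through the quantifiers and connectives to reach negation normal form:
  (\forall l\, \exists p\, (\neg F(l) \land T(p,p))) \land (\exists q\, \neg F(q)) \land (\exists k\, \neg T(k,k)) \lor (\forall l\, B(l,l))
Give each quantifier a distinct variable: l↦w.
  (\forall l\, \exists p\, (\neg F(l) \land T(p,p))) \land (\exists q\, \neg F(q)) \land (\exists k\, \neg T(k,k)) \lor (\forall w\, B(w,w))
Finally move all quantifiers to the prefix:
  \forall l\, \exists p\, \exists q\, \exists k\, \forall w\, (\neg F(l) \land T(p,p) \land \neg F(q) \land \neg T(k,k) \lor B(w,w))
The prefix is \forall l \exists p \exists q \exists k \forall w: 2 universal, 3 existential.

2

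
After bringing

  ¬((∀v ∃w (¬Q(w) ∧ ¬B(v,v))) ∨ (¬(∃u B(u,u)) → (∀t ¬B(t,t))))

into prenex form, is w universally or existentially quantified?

First replace A → B with ¬A ∨ B.
  ¬((∀v ∃w (¬Q(w) ∧ ¬B(v,v))) ∨ ¬¬(∃u B(u,u)) ∨ (∀t ¬B(t,t)))
Push ¬ through the quantifiers and connectives to reach negation normal form:
  (∃v ∀w (Q(w) ∨ B(v,v))) ∧ (∀u ¬B(u,u)) ∧ (∃t B(t,t))
Pull the quantifiers to the front (each side's bound variable is not free in the other side):
  ∃v ∀w ∀u ∃t ((Q(w) ∨ B(v,v)) ∧ ¬B(u,u) ∧ B(t,t))
The quantifier ∃w sits under an odd number of negations (counting the antecedent side of each →), so it flips to ∀w.

universal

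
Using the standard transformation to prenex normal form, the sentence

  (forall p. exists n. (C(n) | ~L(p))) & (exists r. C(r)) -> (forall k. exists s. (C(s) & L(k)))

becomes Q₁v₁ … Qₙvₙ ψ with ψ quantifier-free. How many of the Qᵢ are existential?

2

First replace A → B with ¬A ∨ B.
  ~((forall p. exists n. (C(n) | ~L(p))) & (exists r. C(r))) | (forall k. exists s. (C(s) & L(k)))
Move each ¬ inward, flipping quantifiers it crosses:
  (exists p. forall n. (~C(n) & L(p))) | (forall r. ~C(r)) | (forall k. exists s. (C(s) & L(k)))
Extract every quantifier outward, since the variables are now distinct and don't occur free across branches:
  exists p. forall n. forall r. forall k. exists s. (~C(n) & L(p) | ~C(r) | C(s) & L(k))
The prefix is exists p forall n forall r forall k exists s: 3 universal, 2 existential.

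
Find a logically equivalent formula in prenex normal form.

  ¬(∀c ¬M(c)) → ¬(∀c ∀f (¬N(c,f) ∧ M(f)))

Rewrite implications/biconditionals: A → B as ¬A ∨ B.
  ¬¬(∀c ¬M(c)) ∨ ¬(∀c ∀f (¬N(c,f) ∧ M(f)))
Move each ¬ inward, flipping quantifiers it crosses:
  (∀c ¬M(c)) ∨ (∃c ∃f (N(c,f) ∨ ¬M(f)))
Rename bound variables to avoid capture: c↦w1.
  (∀c ¬M(c)) ∨ (∃w1 ∃f (N(w1,f) ∨ ¬M(f)))
Finally move all quantifiers to the prefix:
  ∀c ∃w1 ∃f (¬M(c) ∨ N(w1,f) ∨ ¬M(f))

∀c ∃w1 ∃f (¬M(c) ∨ N(w1,f) ∨ ¬M(f))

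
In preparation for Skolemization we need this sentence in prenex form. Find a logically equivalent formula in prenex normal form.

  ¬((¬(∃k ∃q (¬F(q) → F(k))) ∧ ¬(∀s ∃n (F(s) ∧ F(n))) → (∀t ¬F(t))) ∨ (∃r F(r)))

∀k ∀q ∃s ∀n ∃t ∀r (¬F(q) ∧ ¬F(k) ∧ (¬F(s) ∨ ¬F(n)) ∧ F(t) ∧ ¬F(r))

Eliminate → and ↔ using ¬ and ∨.
  ¬(¬(¬(∃k ∃q (¬¬F(q) ∨ F(k))) ∧ ¬(∀s ∃n (F(s) ∧ F(n)))) ∨ (∀t ¬F(t)) ∨ (∃r F(r)))
Move each ¬ inward, flipping quantifiers it crosses:
  (∀k ∀q (¬F(q) ∧ ¬F(k))) ∧ (∃s ∀n (¬F(s) ∨ ¬F(n))) ∧ (∃t F(t)) ∧ (∀r ¬F(r))
All bound variables are already distinct, so no renaming is needed.
Extract every quantifier outward, since the variables are now distinct and don't occur free across branches:
  ∀k ∀q ∃s ∀n ∃t ∀r (¬F(q) ∧ ¬F(k) ∧ (¬F(s) ∨ ¬F(n)) ∧ F(t) ∧ ¬F(r))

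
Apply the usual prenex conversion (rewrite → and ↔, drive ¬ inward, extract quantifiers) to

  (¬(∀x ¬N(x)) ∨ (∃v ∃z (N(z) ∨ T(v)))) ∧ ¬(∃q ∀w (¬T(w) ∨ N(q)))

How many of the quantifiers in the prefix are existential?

4

Push ¬ through the quantifiers and connectives to reach negation normal form:
  ((∃x N(x)) ∨ (∃v ∃z (N(z) ∨ T(v)))) ∧ (∀q ∃w (T(w) ∧ ¬N(q)))
All bound variables are already distinct, so no renaming is needed.
Extract every quantifier outward, since the variables are now distinct and don't occur free across branches:
  ∃x ∃v ∃z ∀q ∃w ((N(x) ∨ N(z) ∨ T(v)) ∧ T(w) ∧ ¬N(q))
The prefix is ∃x ∃v ∃z ∀q ∃w: 1 universal, 4 existential.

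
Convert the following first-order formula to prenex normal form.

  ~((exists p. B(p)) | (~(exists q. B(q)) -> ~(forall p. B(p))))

Eliminate → and ↔ using ¬ and ∨.
  ~((exists p. B(p)) | ~~(exists q. B(q)) | ~(forall p. B(p)))
Move each ¬ inward, flipping quantifiers it crosses:
  (forall p. ~B(p)) & (forall q. ~B(q)) & (forall p. B(p))
Give each quantifier a distinct variable: p↦b.
  (forall p. ~B(p)) & (forall q. ~B(q)) & (forall b. B(b))
Finally move all quantifiers to the prefix:
  forall p. forall q. forall b. (~B(p) & ~B(q) & B(b))

forall p. forall q. forall b. (~B(p) & ~B(q) & B(b))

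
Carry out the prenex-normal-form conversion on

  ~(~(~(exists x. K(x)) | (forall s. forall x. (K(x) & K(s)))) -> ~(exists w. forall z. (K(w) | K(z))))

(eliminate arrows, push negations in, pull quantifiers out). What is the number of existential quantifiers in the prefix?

4

Eliminate → and ↔ using ¬ and ∨.
  ~(~~(~(exists x. K(x)) | (forall s. forall x. (K(x) & K(s)))) | ~(exists w. forall z. (K(w) | K(z))))
Drive negations inward (¬∀x A ≡ ∃x ¬A, ¬∃x A ≡ ∀x ¬A, De Morgan for ∧/∨):
  (exists x. K(x)) & (exists s. exists x. (~K(x) | ~K(s))) & (exists w. forall z. (K(w) | K(z)))
Give each quantifier a distinct variable: x↦x1.
  (exists x. K(x)) & (exists s. exists x1. (~K(x1) | ~K(s))) & (exists w. forall z. (K(w) | K(z)))
Extract every quantifier outward, since the variables are now distinct and don't occur free across branches:
  exists x. exists s. exists x1. exists w. forall z. (K(x) & (~K(x1) | ~K(s)) & (K(w) | K(z)))
The prefix is exists x exists s exists x1 exists w forall z: 1 universal, 4 existential.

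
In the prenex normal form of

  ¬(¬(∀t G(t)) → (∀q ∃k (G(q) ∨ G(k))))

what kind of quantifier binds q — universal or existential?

existential

Eliminate → and ↔ using ¬ and ∨.
  ¬(¬¬(∀t G(t)) ∨ (∀q ∃k (G(q) ∨ G(k))))
Drive negations inward (¬∀x A ≡ ∃x ¬A, ¬∃x A ≡ ∀x ¬A, De Morgan for ∧/∨):
  (∃t ¬G(t)) ∧ (∃q ∀k (¬G(q) ∧ ¬G(k)))
All bound variables are already distinct, so no renaming is needed.
Extract every quantifier outward, since the variables are now distinct and don't occur free across branches:
  ∃t ∃q ∀k (¬G(t) ∧ ¬G(q) ∧ ¬G(k))
The quantifier ∀q sits under an odd number of negations (counting the antecedent side of each →), so it flips to ∃q.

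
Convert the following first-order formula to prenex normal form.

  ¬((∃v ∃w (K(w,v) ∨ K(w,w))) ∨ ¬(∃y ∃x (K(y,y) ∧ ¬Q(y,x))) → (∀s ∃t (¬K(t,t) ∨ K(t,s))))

∃v ∃w ∀y ∀x ∃s ∀t ((K(w,v) ∨ K(w,w) ∨ ¬K(y,y) ∨ Q(y,x)) ∧ K(t,t) ∧ ¬K(t,s))

Eliminate → and ↔ using ¬ and ∨.
  ¬(¬((∃v ∃w (K(w,v) ∨ K(w,w))) ∨ ¬(∃y ∃x (K(y,y) ∧ ¬Q(y,x)))) ∨ (∀s ∃t (¬K(t,t) ∨ K(t,s))))
Drive negations inward (¬∀x A ≡ ∃x ¬A, ¬∃x A ≡ ∀x ¬A, De Morgan for ∧/∨):
  ((∃v ∃w (K(w,v) ∨ K(w,w))) ∨ (∀y ∀x (¬K(y,y) ∨ Q(y,x)))) ∧ (∃s ∀t (K(t,t) ∧ ¬K(t,s)))
Finally move all quantifiers to the prefix:
  ∃v ∃w ∀y ∀x ∃s ∀t ((K(w,v) ∨ K(w,w) ∨ ¬K(y,y) ∨ Q(y,x)) ∧ K(t,t) ∧ ¬K(t,s))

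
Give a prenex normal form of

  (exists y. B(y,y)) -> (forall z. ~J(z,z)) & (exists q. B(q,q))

Rewrite implications/biconditionals: A → B as ¬A ∨ B.
  ~(exists y. B(y,y)) | (forall z. ~J(z,z)) & (exists q. B(q,q))
Push ¬ through the quantifiers and connectives to reach negation normal form:
  (forall y. ~B(y,y)) | (forall z. ~J(z,z)) & (exists q. B(q,q))
Extract every quantifier outward, since the variables are now distinct and don't occur free across branches:
  forall y. forall z. exists q. (~B(y,y) | ~J(z,z) & B(q,q))

forall y. forall z. exists q. (~B(y,y) | ~J(z,z) & B(q,q))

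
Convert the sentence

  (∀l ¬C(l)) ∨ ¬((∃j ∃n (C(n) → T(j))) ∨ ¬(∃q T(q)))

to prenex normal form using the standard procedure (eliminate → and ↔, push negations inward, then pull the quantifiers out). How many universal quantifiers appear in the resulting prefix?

3

Eliminate → and ↔ using ¬ and ∨.
  (∀l ¬C(l)) ∨ ¬((∃j ∃n (¬C(n) ∨ T(j))) ∨ ¬(∃q T(q)))
Push ¬ through the quantifiers and connectives to reach negation normal form:
  (∀l ¬C(l)) ∨ (∀j ∀n (C(n) ∧ ¬T(j))) ∧ (∃q T(q))
All bound variables are already distinct, so no renaming is needed.
Finally move all quantifiers to the prefix:
  ∀l ∀j ∀n ∃q (¬C(l) ∨ C(n) ∧ ¬T(j) ∧ T(q))
The prefix is ∀l ∀j ∀n ∃q: 3 universal, 1 existential.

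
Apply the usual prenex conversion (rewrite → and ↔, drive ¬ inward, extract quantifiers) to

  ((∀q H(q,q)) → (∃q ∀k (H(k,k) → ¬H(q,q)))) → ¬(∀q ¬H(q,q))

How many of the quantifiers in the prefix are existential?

Rewrite implications/biconditionals: A → B as ¬A ∨ B.
  ¬(¬(∀q H(q,q)) ∨ (∃q ∀k (¬H(k,k) ∨ ¬H(q,q)))) ∨ ¬(∀q ¬H(q,q))
Drive negations inward (¬∀x A ≡ ∃x ¬A, ¬∃x A ≡ ∀x ¬A, De Morgan for ∧/∨):
  (∀q H(q,q)) ∧ (∀q ∃k (H(k,k) ∧ H(q,q))) ∨ (∃q H(q,q))
Standardize variables apart so no two quantifiers bind the same name: q↦z, q↦w1.
  (∀q H(q,q)) ∧ (∀z ∃k (H(k,k) ∧ H(z,z))) ∨ (∃w1 H(w1,w1))
Extract every quantifier outward, since the variables are now distinct and don't occur free across branches:
  ∀q ∀z ∃k ∃w1 (H(q,q) ∧ H(k,k) ∧ H(z,z) ∨ H(w1,w1))
The prefix is ∀q ∀z ∃k ∃w1: 2 universal, 2 existential.

2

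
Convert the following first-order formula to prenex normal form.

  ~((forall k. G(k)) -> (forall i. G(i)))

Eliminate → and ↔ using ¬ and ∨.
  ~(~(forall k. G(k)) | (forall i. G(i)))
Push ¬ through the quantifiers and connectives to reach negation normal form:
  (forall k. G(k)) & (exists i. ~G(i))
All bound variables are already distinct, so no renaming is needed.
Finally move all quantifiers to the prefix:
  forall k. exists i. (G(k) & ~G(i))

forall k. exists i. (G(k) & ~G(i))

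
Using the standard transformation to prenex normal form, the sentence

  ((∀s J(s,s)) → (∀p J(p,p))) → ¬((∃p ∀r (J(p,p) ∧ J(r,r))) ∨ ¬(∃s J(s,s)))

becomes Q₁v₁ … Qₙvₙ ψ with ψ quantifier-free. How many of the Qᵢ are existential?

3

First replace A → B with ¬A ∨ B.
  ¬(¬(∀s J(s,s)) ∨ (∀p J(p,p))) ∨ ¬((∃p ∀r (J(p,p) ∧ J(r,r))) ∨ ¬(∃s J(s,s)))
Move each ¬ inward, flipping quantifiers it crosses:
  (∀s J(s,s)) ∧ (∃p ¬J(p,p)) ∨ (∀p ∃r (¬J(p,p) ∨ ¬J(r,r))) ∧ (∃s J(s,s))
Give each quantifier a distinct variable: p↦x1, s↦q.
  (∀s J(s,s)) ∧ (∃p ¬J(p,p)) ∨ (∀x1 ∃r (¬J(x1,x1) ∨ ¬J(r,r))) ∧ (∃q J(q,q))
Pull the quantifiers to the front (each side's bound variable is not free in the other side):
  ∀s ∃p ∀x1 ∃r ∃q (J(s,s) ∧ ¬J(p,p) ∨ (¬J(x1,x1) ∨ ¬J(r,r)) ∧ J(q,q))
The prefix is ∀s ∃p ∀x1 ∃r ∃q: 2 universal, 3 existential.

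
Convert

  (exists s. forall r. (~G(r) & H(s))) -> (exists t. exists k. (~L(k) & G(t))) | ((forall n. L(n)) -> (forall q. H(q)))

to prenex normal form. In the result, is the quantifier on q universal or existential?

universal

Rewrite implications/biconditionals: A → B as ¬A ∨ B.
  ~(exists s. forall r. (~G(r) & H(s))) | (exists t. exists k. (~L(k) & G(t))) | ~(forall n. L(n)) | (forall q. H(q))
Drive negations inward (¬∀x A ≡ ∃x ¬A, ¬∃x A ≡ ∀x ¬A, De Morgan for ∧/∨):
  (forall s. exists r. (G(r) | ~H(s))) | (exists t. exists k. (~L(k) & G(t))) | (exists n. ~L(n)) | (forall q. H(q))
All bound variables are already distinct, so no renaming is needed.
Extract every quantifier outward, since the variables are now distinct and don't occur free across branches:
  forall s. exists r. exists t. exists k. exists n. forall q. (G(r) | ~H(s) | ~L(k) & G(t) | ~L(n) | H(q))
The quantifier forall q sits under an even number of negations (counting the antecedent side of each →), so it remains universal.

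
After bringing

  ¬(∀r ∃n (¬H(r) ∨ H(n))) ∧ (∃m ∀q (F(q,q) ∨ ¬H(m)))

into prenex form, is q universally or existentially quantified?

Drive negations inward (¬∀x A ≡ ∃x ¬A, ¬∃x A ≡ ∀x ¬A, De Morgan for ∧/∨):
  (∃r ∀n (H(r) ∧ ¬H(n))) ∧ (∃m ∀q (F(q,q) ∨ ¬H(m)))
Finally move all quantifiers to the prefix:
  ∃r ∀n ∃m ∀q (H(r) ∧ ¬H(n) ∧ (F(q,q) ∨ ¬H(m)))
The quantifier ∀q sits under an even number of negations, so it remains universal.

universal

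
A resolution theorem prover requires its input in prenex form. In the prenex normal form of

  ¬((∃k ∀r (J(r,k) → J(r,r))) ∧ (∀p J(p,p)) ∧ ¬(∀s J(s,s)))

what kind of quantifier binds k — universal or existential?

universal

First replace A → B with ¬A ∨ B.
  ¬((∃k ∀r (¬J(r,k) ∨ J(r,r))) ∧ (∀p J(p,p)) ∧ ¬(∀s J(s,s)))
Drive negations inward (¬∀x A ≡ ∃x ¬A, ¬∃x A ≡ ∀x ¬A, De Morgan for ∧/∨):
  (∀k ∃r (J(r,k) ∧ ¬J(r,r))) ∨ (∃p ¬J(p,p)) ∨ (∀s J(s,s))
All bound variables are already distinct, so no renaming is needed.
Pull the quantifiers to the front (each side's bound variable is not free in the other side):
  ∀k ∃r ∃p ∀s (J(r,k) ∧ ¬J(r,r) ∨ ¬J(p,p) ∨ J(s,s))
The quantifier ∃k sits under an odd number of negations (counting the antecedent side of each →), so it flips to ∀k.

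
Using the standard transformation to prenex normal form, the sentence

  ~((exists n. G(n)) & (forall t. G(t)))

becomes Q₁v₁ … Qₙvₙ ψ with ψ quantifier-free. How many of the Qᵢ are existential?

Drive negations inward (¬∀x A ≡ ∃x ¬A, ¬∃x A ≡ ∀x ¬A, De Morgan for ∧/∨):
  (forall n. ~G(n)) | (exists t. ~G(t))
All bound variables are already distinct, so no renaming is needed.
Extract every quantifier outward, since the variables are now distinct and don't occur free across branches:
  forall n. exists t. (~G(n) | ~G(t))
The prefix is forall n exists t: 1 universal, 1 existential.

1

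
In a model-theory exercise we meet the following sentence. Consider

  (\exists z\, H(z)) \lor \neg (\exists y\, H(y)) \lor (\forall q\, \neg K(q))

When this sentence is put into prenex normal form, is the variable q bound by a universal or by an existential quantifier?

Push ¬ through the quantifiers and connectives to reach negation normal form:
  (\exists z\, H(z)) \lor (\forall y\, \neg H(y)) \lor (\forall q\, \neg K(q))
All bound variables are already distinct, so no renaming is needed.
Finally move all quantifiers to the prefix:
  \exists z\, \forall y\, \forall q\, (H(z) \lor \neg H(y) \lor \neg K(q))
The quantifier \forall q sits under an even number of negations, so it remains universal.

universal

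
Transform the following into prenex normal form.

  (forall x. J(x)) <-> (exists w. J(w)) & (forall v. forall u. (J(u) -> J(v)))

Rewrite implications/biconditionals: A → B as ¬A ∨ B; A ↔ B as (¬A ∨ B) ∧ (¬B ∨ A).
  (~(forall x. J(x)) | (exists w. J(w)) & (forall v. forall u. (~J(u) | J(v)))) & (~((exists w. J(w)) & (forall v. forall u. (~J(u) | J(v)))) | (forall x. J(x)))
Drive negations inward (¬∀x A ≡ ∃x ¬A, ¬∃x A ≡ ∀x ¬A, De Morgan for ∧/∨):
  ((exists x. ~J(x)) | (exists w. J(w)) & (forall v. forall u. (~J(u) | J(v)))) & ((forall w. ~J(w)) | (exists v. exists u. (J(u) & ~J(v))) | (forall x. J(x)))
Give each quantifier a distinct variable: w↦x1, v↦t, u↦z1, x↦y.
  ((exists x. ~J(x)) | (exists w. J(w)) & (forall v. forall u. (~J(u) | J(v)))) & ((forall x1. ~J(x1)) | (exists t. exists z1. (J(z1) & ~J(t))) | (forall y. J(y)))
Pull the quantifiers to the front (each side's bound variable is not free in the other side):
  exists x. exists w. forall v. forall u. forall x1. exists t. exists z1. forall y. ((~J(x) | J(w) & (~J(u) | J(v))) & (~J(x1) | J(z1) & ~J(t) | J(y)))

exists x. exists w. forall v. forall u. forall x1. exists t. exists z1. forall y. ((~J(x) | J(w) & (~J(u) | J(v))) & (~J(x1) | J(z1) & ~J(t) | J(y)))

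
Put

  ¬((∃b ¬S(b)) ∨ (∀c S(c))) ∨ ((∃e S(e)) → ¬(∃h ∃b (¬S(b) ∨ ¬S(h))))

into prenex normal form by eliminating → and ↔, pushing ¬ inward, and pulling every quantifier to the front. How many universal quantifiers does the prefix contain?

Eliminate → and ↔ using ¬ and ∨.
  ¬((∃b ¬S(b)) ∨ (∀c S(c))) ∨ ¬(∃e S(e)) ∨ ¬(∃h ∃b (¬S(b) ∨ ¬S(h)))
Drive negations inward (¬∀x A ≡ ∃x ¬A, ¬∃x A ≡ ∀x ¬A, De Morgan for ∧/∨):
  (∀b S(b)) ∧ (∃c ¬S(c)) ∨ (∀e ¬S(e)) ∨ (∀h ∀b (S(b) ∧ S(h)))
Give each quantifier a distinct variable: b↦v1.
  (∀b S(b)) ∧ (∃c ¬S(c)) ∨ (∀e ¬S(e)) ∨ (∀h ∀v1 (S(v1) ∧ S(h)))
Finally move all quantifiers to the prefix:
  ∀b ∃c ∀e ∀h ∀v1 (S(b) ∧ ¬S(c) ∨ ¬S(e) ∨ S(v1) ∧ S(h))
The prefix is ∀b ∃c ∀e ∀h ∀v1: 4 universal, 1 existential.

4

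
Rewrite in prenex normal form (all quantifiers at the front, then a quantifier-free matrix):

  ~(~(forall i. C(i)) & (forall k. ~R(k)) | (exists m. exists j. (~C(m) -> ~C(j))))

forall i. exists k. forall m. forall j. ((C(i) | R(k)) & ~C(m) & C(j))

First replace A → B with ¬A ∨ B.
  ~(~(forall i. C(i)) & (forall k. ~R(k)) | (exists m. exists j. (~~C(m) | ~C(j))))
Move each ¬ inward, flipping quantifiers it crosses:
  ((forall i. C(i)) | (exists k. R(k))) & (forall m. forall j. (~C(m) & C(j)))
All bound variables are already distinct, so no renaming is needed.
Extract every quantifier outward, since the variables are now distinct and don't occur free across branches:
  forall i. exists k. forall m. forall j. ((C(i) | R(k)) & ~C(m) & C(j))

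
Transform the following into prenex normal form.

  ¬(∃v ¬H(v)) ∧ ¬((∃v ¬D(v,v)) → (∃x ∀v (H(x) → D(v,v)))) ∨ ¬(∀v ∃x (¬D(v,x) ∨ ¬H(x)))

Eliminate → and ↔ using ¬ and ∨.
  ¬(∃v ¬H(v)) ∧ ¬(¬(∃v ¬D(v,v)) ∨ (∃x ∀v (¬H(x) ∨ D(v,v)))) ∨ ¬(∀v ∃x (¬D(v,x) ∨ ¬H(x)))
Push ¬ through the quantifiers and connectives to reach negation normal form:
  (∀v H(v)) ∧ (∃v ¬D(v,v)) ∧ (∀x ∃v (H(x) ∧ ¬D(v,v))) ∨ (∃v ∀x (D(v,x) ∧ H(x)))
Rename bound variables to avoid capture: v↦z, v↦p, v↦r, x↦v1.
  (∀v H(v)) ∧ (∃z ¬D(z,z)) ∧ (∀x ∃p (H(x) ∧ ¬D(p,p))) ∨ (∃r ∀v1 (D(r,v1) ∧ H(v1)))
Pull the quantifiers to the front (each side's bound variable is not free in the other side):
  ∀v ∃z ∀x ∃p ∃r ∀v1 (H(v) ∧ ¬D(z,z) ∧ H(x) ∧ ¬D(p,p) ∨ D(r,v1) ∧ H(v1))

∀v ∃z ∀x ∃p ∃r ∀v1 (H(v) ∧ ¬D(z,z) ∧ H(x) ∧ ¬D(p,p) ∨ D(r,v1) ∧ H(v1))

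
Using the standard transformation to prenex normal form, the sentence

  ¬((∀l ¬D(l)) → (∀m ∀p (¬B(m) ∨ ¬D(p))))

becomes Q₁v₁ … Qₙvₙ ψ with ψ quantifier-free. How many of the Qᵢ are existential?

Rewrite implications/biconditionals: A → B as ¬A ∨ B.
  ¬(¬(∀l ¬D(l)) ∨ (∀m ∀p (¬B(m) ∨ ¬D(p))))
Move each ¬ inward, flipping quantifiers it crosses:
  (∀l ¬D(l)) ∧ (∃m ∃p (B(m) ∧ D(p)))
Extract every quantifier outward, since the variables are now distinct and don't occur free across branches:
  ∀l ∃m ∃p (¬D(l) ∧ B(m) ∧ D(p))
The prefix is ∀l ∃m ∃p: 1 universal, 2 existential.

2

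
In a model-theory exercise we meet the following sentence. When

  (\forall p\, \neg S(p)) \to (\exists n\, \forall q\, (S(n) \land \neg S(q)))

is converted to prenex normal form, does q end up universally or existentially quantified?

Eliminate → and ↔ using ¬ and ∨.
  \neg (\forall p\, \neg S(p)) \lor (\exists n\, \forall q\, (S(n) \land \neg S(q)))
Push ¬ through the quantifiers and connectives to reach negation normal form:
  (\exists p\, S(p)) \lor (\exists n\, \forall q\, (S(n) \land \neg S(q)))
All bound variables are already distinct, so no renaming is needed.
Finally move all quantifiers to the prefix:
  \exists p\, \exists n\, \forall q\, (S(p) \lor S(n) \land \neg S(q))
The quantifier \forall q sits under an even number of negations (counting the antecedent side of each →), so it remains universal.

universal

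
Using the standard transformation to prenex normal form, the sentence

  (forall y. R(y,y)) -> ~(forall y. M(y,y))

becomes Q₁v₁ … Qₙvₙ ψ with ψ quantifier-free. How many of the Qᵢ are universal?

Rewrite implications/biconditionals: A → B as ¬A ∨ B.
  ~(forall y. R(y,y)) | ~(forall y. M(y,y))
Move each ¬ inward, flipping quantifiers it crosses:
  (exists y. ~R(y,y)) | (exists y. ~M(y,y))
Standardize variables apart so no two quantifiers bind the same name: y↦w1.
  (exists y. ~R(y,y)) | (exists w1. ~M(w1,w1))
Extract every quantifier outward, since the variables are now distinct and don't occur free across branches:
  exists y. exists w1. (~R(y,y) | ~M(w1,w1))
The prefix is exists y exists w1: 0 universal, 2 existential.

0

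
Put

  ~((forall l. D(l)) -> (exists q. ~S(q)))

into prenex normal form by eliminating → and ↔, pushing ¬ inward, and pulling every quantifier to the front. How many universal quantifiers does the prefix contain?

2

Eliminate → and ↔ using ¬ and ∨.
  ~(~(forall l. D(l)) | (exists q. ~S(q)))
Drive negations inward (¬∀x A ≡ ∃x ¬A, ¬∃x A ≡ ∀x ¬A, De Morgan for ∧/∨):
  (forall l. D(l)) & (forall q. S(q))
All bound variables are already distinct, so no renaming is needed.
Extract every quantifier outward, since the variables are now distinct and don't occur free across branches:
  forall l. forall q. (D(l) & S(q))
The prefix is forall l forall q: 2 universal, 0 existential.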